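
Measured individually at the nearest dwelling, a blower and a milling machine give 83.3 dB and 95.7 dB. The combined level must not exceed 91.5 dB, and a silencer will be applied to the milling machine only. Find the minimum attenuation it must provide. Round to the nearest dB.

5 dB

Fixed contribution from the other source: Σ 10^(L/10) = 10^(83.3/10) = 2.138e+08 (83.30 dB).
The limit corresponds to 10^(91.5/10) = 1.413e+09; subtracting the fixed part leaves 1.199e+09 for the milling machine, i.e. 90.79 dB.
Required insertion loss = 95.7 − 90.79 = 4.91 dB.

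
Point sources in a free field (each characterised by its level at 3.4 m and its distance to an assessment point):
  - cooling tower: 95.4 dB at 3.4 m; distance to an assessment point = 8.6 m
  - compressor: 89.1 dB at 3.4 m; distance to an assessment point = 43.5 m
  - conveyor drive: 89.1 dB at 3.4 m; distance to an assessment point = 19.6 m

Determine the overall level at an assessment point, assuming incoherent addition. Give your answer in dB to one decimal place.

87.6 dB

First find each source's level at the receiver (point-source: −20·log₁₀(r/r_ref)), then combine on an intensity basis.
cooling tower: 95.4 − 20·log₁₀(8.6/3.4) = 95.4 − 8.06 = 87.34 dB.
compressor: 89.1 − 20·log₁₀(43.5/3.4) = 89.1 − 22.14 = 66.96 dB.
conveyor drive: 89.1 − 20·log₁₀(19.6/3.4) = 89.1 − 15.22 = 73.88 dB.
Σ 10^(L/10) = 5.714e+08 → L_total = 10·log₁₀(5.714e+08) = 87.57 dB.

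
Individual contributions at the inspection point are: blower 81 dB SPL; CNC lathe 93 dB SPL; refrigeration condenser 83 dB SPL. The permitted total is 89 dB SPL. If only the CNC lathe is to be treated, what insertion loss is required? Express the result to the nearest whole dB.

6 dB

Fixed contribution from the other sources: Σ 10^(L/10) = 10^(81/10) + 10^(83/10) = 3.254e+08 (85.12 dB SPL).
To meet 89 dB SPL overall, the treated CNC lathe may contribute at most 10^(89/10) − 3.254e+08 = 4.689e+08, i.e. 86.71 dB SPL.
Required insertion loss = 93 − 86.71 = 6.29 dB.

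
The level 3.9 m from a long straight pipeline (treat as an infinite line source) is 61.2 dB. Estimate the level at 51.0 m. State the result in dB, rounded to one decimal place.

Line-source attenuation: ΔL = 10·log₁₀(r₂/r₁) = 10·log₁₀(51.0/3.9) = 11.165 dB.
L₂ = 61.2 − 10·log₁₀(51.0/3.9) = 61.2 − 11.165 = 50.03 dB.

50.0 dB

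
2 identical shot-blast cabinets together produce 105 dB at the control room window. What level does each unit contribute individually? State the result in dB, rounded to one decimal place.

For N identical incoherent sources L_total = L₁ + 10·log₁₀ N, so L₁ = 105 − 10·log₁₀(2) = 105 − 3.010.

102.0 dB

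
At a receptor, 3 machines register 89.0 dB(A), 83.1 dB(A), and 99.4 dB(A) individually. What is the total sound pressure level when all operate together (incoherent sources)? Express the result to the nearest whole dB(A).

For uncorrelated sources the intensities add, so convert each level to linear form, sum, and take 10·log₁₀ of the total.
Σ 10^(L/10) = 10^(89.0/10) + 10^(83.1/10) + 10^(99.4/10) = 9.708e+09.
L_total = 10·log₁₀(9.708e+09) = 99.87 dB(A).

100 dB(A)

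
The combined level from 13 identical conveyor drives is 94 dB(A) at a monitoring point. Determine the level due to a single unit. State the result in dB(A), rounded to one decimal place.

13 equal contributions raise the level by 10·log₁₀ 13 = 11.139 dB, so each unit alone gives 94 − 11.139.

82.9 dB(A)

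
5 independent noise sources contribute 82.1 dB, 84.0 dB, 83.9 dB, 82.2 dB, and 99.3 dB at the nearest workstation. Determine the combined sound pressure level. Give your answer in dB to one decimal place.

99.7 dB

Incoherent sources combine by intensity addition: L_total = 10·log₁₀(Σ 10^(L_i/10)).
Σ 10^(L/10) = 10^(82.1/10) + 10^(84.0/10) + 10^(83.9/10) + 10^(82.2/10) + 10^(99.3/10) = 9.336e+09.
L_total = 10·log₁₀(9.336e+09) = 99.70 dB.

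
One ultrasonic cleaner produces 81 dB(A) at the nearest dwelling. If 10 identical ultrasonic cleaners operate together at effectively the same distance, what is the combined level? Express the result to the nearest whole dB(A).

L_total = L₁ + 10·log₁₀ N for N identical incoherent sources.
L_total = 81 + 10·log₁₀(10) = 81 + 10.000 = 91.00 dB(A).

91 dB(A)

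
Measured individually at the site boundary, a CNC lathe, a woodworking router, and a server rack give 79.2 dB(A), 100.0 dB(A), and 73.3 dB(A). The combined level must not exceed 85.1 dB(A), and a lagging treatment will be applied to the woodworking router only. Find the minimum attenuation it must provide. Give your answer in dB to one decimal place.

Everything except the woodworking router sums to 10^(79.2/10) + 10^(73.3/10) = 1.046e+08 in linear terms, 80.19 dB(A).
The limit corresponds to 10^(85.1/10) = 3.236e+08; subtracting the fixed part leaves 2.190e+08 for the woodworking router, i.e. 83.41 dB(A).
So the woodworking router must be reduced from 100.0 to 83.41 dB(A): IL = 16.59 dB.

16.6 dB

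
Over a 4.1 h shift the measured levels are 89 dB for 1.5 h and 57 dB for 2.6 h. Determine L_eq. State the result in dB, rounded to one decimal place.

84.6 dB

Weight each interval's intensity by its duration and average over T = 4.1 h:
Σ tᵢ·10^(Lᵢ/10) = 1.5·10^(89/10) + 2.6·10^(57/10) = 1.193e+09.
L_eq = 10·log₁₀(1.193e+09/4.1) = 84.64 dB.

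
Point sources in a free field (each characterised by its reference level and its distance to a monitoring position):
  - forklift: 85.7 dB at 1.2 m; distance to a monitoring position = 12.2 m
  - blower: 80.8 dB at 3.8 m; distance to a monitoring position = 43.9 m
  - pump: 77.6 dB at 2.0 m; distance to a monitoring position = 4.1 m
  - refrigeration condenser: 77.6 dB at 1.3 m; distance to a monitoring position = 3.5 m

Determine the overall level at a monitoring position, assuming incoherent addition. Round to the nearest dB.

Apply inverse-square spreading to bring every level to the receiver, then sum 10^(L/10).
forklift: 85.7 − 20·log₁₀(12.2/1.2) = 85.7 − 20.14 = 65.56 dB.
blower: 80.8 − 20·log₁₀(43.9/3.8) = 80.8 − 21.25 = 59.55 dB.
pump: 77.6 − 20·log₁₀(4.1/2.0) = 77.6 − 6.24 = 71.36 dB.
refrigeration condenser: 77.6 − 20·log₁₀(3.5/1.3) = 77.6 − 8.60 = 69.00 dB.
Σ 10^(L/10) = 2.613e+07 → L_total = 10·log₁₀(2.613e+07) = 74.17 dB.

74 dB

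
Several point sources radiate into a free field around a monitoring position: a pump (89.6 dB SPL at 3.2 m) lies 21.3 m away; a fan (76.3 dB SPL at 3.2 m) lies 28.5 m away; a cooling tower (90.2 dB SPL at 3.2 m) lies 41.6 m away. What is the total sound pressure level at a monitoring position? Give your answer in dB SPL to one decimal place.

Apply inverse-square spreading to bring every level to the receiver, then sum 10^(L/10).
pump: 89.6 − 20·log₁₀(21.3/3.2) = 89.6 − 16.46 = 73.14 dB SPL.
fan: 76.3 − 20·log₁₀(28.5/3.2) = 76.3 − 18.99 = 57.31 dB SPL.
cooling tower: 90.2 − 20·log₁₀(41.6/3.2) = 90.2 − 22.28 = 67.92 dB SPL.
Σ 10^(L/10) = 2.732e+07 → L_total = 10·log₁₀(2.732e+07) = 74.36 dB SPL.

74.4 dB SPL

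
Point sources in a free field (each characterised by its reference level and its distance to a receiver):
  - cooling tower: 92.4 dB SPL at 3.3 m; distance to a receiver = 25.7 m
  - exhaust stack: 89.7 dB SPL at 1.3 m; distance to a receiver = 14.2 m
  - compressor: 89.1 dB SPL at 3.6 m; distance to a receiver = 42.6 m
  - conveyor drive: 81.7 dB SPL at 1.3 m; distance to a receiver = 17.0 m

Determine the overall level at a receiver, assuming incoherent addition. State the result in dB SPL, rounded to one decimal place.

76.3 dB SPL

Apply inverse-square spreading to bring every level to the receiver, then sum 10^(L/10).
cooling tower: 92.4 − 20·log₁₀(25.7/3.3) = 92.4 − 17.83 = 74.57 dB SPL.
exhaust stack: 89.7 − 20·log₁₀(14.2/1.3) = 89.7 − 20.77 = 68.93 dB SPL.
compressor: 89.1 − 20·log₁₀(42.6/3.6) = 89.1 − 21.46 = 67.64 dB SPL.
conveyor drive: 81.7 − 20·log₁₀(17.0/1.3) = 81.7 − 22.33 = 59.37 dB SPL.
Σ 10^(L/10) = 4.314e+07 → L_total = 10·log₁₀(4.314e+07) = 76.35 dB SPL.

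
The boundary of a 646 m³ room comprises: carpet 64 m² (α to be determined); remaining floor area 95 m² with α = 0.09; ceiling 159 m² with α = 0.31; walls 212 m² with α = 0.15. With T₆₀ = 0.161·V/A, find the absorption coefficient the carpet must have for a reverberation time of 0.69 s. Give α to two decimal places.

A = 0.161·V/T₆₀ = 0.161·646/0.69 = 150.73 m² sabins.
Absorption from the other surfaces = 95·0.09 + 159·0.31 + 212·0.15 = 89.64 m², so the carpet must supply 61.09 m² over 64 m².
α = 61.09/64 = 0.955.

0.95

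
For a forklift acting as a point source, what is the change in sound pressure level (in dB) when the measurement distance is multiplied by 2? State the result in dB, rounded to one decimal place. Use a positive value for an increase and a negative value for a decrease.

-6.0 dB

A point source loses 6 dB per doubling of distance; generally ΔL = −20·log₁₀(r₂/r₁).
ΔL = −20·log₁₀(2) = -6.02 dB.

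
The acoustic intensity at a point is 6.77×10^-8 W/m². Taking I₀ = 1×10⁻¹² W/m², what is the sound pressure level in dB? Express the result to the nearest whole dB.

48 dB

I/I₀ = 6.77×10^-8/10⁻¹² = 6.77×10^4, and L = 10·log₁₀(I/I₀).
L = 10·(0.8306 + 4) = 48.31 dB.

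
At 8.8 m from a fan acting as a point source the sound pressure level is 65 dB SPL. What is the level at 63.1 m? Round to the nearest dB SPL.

Spherical spreading from a point source gives a 20·log₁₀(r₂/r₁) drop.
L₂ = 65 − 20·log₁₀(63.1/8.8) = 65 − 17.111 = 47.89 dB SPL.

48 dB SPL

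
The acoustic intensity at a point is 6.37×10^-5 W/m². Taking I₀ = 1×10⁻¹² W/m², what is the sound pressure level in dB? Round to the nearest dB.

Dividing by I₀ shifts the exponent by 12: I/I₀ = 6.37×10^7.
L = 10·(0.8041 + 7) = 78.04 dB.

78 dB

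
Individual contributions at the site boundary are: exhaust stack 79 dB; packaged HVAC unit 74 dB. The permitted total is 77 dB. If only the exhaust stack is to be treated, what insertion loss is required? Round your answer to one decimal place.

The untreated sources together contribute 10^(74/10) = 2.512e+07, i.e. 74.00 dB.
To meet 77 dB overall, the treated exhaust stack may contribute at most 10^(77/10) − 2.512e+07 = 2.500e+07, i.e. 73.98 dB.
Required insertion loss = 79 − 73.98 = 5.02 dB.

5.0 dB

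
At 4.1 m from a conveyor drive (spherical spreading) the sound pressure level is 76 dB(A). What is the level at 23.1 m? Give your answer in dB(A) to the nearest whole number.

61 dB(A)

For a point source, L₂ = L₁ − 20·log₁₀(r₂/r₁).
L₂ = 76 − 20·log₁₀(23.1/4.1) = 76 − 15.017 = 60.98 dB(A).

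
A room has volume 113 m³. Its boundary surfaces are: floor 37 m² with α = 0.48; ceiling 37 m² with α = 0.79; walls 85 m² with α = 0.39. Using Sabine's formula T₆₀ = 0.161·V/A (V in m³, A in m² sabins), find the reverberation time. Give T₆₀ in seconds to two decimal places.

Total absorption A = 37·0.48 + 37·0.79 + 85·0.39 = 80.14 m² sabins.
T₆₀ = 0.161·V/A = 0.161·113/80.14 = 0.227 s.

0.23 s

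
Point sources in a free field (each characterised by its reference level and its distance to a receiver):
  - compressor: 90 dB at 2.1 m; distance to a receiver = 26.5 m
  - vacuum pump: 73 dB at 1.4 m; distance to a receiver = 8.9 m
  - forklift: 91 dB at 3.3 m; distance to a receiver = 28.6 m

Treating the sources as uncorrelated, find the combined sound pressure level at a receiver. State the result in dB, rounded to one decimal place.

First find each source's level at the receiver (point-source: −20·log₁₀(r/r_ref)), then combine on an intensity basis.
compressor: 90 − 20·log₁₀(26.5/2.1) = 90 − 22.02 = 67.98 dB.
vacuum pump: 73 − 20·log₁₀(8.9/1.4) = 73 − 16.07 = 56.93 dB.
forklift: 91 − 20·log₁₀(28.6/3.3) = 91 − 18.76 = 72.24 dB.
Σ 10^(L/10) = 2.353e+07 → L_total = 10·log₁₀(2.353e+07) = 73.72 dB.

73.7 dB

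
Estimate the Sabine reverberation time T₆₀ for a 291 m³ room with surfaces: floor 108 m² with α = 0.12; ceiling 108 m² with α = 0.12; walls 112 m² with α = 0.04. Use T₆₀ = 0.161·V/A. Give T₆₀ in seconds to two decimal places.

Total absorption A = 108·0.12 + 108·0.12 + 112·0.04 = 30.40 m² sabins.
T₆₀ = 0.161 × 291 / 30.40 = 1.541 s.

1.54 s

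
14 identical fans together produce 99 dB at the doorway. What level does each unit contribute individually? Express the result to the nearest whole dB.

88 dB

For N identical incoherent sources L_total = L₁ + 10·log₁₀ N, so L₁ = 99 − 10·log₁₀(14) = 99 − 11.461.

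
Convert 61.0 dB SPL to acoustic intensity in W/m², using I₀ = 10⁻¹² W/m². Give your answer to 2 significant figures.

1.3e-06 W/m²

I/I₀ = 10^(61.0/10) = 1.259e+06, so I = 1.259e+06 × 10⁻¹² W/m².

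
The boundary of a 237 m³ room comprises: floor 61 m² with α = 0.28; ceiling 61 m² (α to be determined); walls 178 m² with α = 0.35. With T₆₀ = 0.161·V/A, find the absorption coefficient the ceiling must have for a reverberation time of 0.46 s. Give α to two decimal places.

0.06

Required total absorption A = 0.161·237/0.46 = 82.95 m².
Absorption from the other surfaces = 61·0.28 + 178·0.35 = 79.38 m², so the ceiling must supply 3.57 m² over 61 m².
α = 3.57/61 = 0.059.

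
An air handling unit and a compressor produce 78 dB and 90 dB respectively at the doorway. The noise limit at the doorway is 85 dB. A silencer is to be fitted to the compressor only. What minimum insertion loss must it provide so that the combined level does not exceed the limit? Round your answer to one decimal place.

6.0 dB

Fixed contribution from the other source: Σ 10^(L/10) = 10^(78/10) = 6.310e+07 (78.00 dB).
To meet 85 dB overall, the treated compressor may contribute at most 10^(85/10) − 6.310e+07 = 2.531e+08, i.e. 84.03 dB.
Required insertion loss = 90 − 84.03 = 5.97 dB.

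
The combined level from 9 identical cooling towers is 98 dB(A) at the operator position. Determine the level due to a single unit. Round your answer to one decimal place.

9 equal contributions raise the level by 10·log₁₀ 9 = 9.542 dB, so each unit alone gives 98 − 9.542.

88.5 dB(A)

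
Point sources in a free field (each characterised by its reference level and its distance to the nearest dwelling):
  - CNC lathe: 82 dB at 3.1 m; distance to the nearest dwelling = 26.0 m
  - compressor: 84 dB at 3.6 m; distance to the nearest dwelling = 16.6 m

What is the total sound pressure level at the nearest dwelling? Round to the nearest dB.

71 dB

Propagate each source to the receiver with L = L_ref − 20·log₁₀(r/r_ref), then add intensities.
CNC lathe: 82 − 20·log₁₀(26.0/3.1) = 82 − 18.47 = 63.53 dB.
compressor: 84 − 20·log₁₀(16.6/3.6) = 84 − 13.28 = 70.72 dB.
Σ 10^(L/10) = 1.407e+07 → L_total = 10·log₁₀(1.407e+07) = 71.48 dB.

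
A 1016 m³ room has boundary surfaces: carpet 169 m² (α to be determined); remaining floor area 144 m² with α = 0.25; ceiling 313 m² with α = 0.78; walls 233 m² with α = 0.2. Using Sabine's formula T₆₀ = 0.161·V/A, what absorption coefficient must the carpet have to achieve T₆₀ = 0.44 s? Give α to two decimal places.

Required total absorption A = 0.161·1016/0.44 = 371.76 m².
Absorption from the other surfaces = 144·0.25 + 313·0.78 + 233·0.2 = 326.74 m², so the carpet must supply 45.02 m² over 169 m².
α = 45.02/169 = 0.266.

0.27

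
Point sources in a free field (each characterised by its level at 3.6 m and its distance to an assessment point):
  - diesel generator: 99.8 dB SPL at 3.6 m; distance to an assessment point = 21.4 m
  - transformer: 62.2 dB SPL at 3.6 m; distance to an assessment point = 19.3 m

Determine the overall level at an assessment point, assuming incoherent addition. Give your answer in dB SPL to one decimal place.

84.3 dB SPL

Propagate each source to the receiver with L = L_ref − 20·log₁₀(r/r_ref), then add intensities.
diesel generator: 99.8 − 20·log₁₀(21.4/3.6) = 99.8 − 15.48 = 84.32 dB SPL.
transformer: 62.2 − 20·log₁₀(19.3/3.6) = 62.2 − 14.59 = 47.61 dB SPL.
Σ 10^(L/10) = 2.703e+08 → L_total = 10·log₁₀(2.703e+08) = 84.32 dB SPL.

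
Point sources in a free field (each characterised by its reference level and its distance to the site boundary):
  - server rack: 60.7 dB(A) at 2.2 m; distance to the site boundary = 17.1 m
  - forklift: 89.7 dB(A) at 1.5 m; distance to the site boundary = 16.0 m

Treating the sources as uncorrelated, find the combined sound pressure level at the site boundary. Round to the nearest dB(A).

First find each source's level at the receiver (point-source: −20·log₁₀(r/r_ref)), then combine on an intensity basis.
server rack: 60.7 − 20·log₁₀(17.1/2.2) = 60.7 − 17.81 = 42.89 dB(A).
forklift: 89.7 − 20·log₁₀(16.0/1.5) = 89.7 − 20.56 = 69.14 dB(A).
Σ 10^(L/10) = 8.222e+06 → L_total = 10·log₁₀(8.222e+06) = 69.15 dB(A).

69 dB(A)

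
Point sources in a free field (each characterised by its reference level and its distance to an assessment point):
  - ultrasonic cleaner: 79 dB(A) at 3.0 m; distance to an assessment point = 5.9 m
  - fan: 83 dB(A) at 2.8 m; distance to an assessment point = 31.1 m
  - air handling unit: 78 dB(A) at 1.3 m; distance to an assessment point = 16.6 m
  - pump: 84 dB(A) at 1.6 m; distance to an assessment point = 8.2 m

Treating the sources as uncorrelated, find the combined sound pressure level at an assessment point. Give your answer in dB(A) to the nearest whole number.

75 dB(A)

First find each source's level at the receiver (point-source: −20·log₁₀(r/r_ref)), then combine on an intensity basis.
ultrasonic cleaner: 79 − 20·log₁₀(5.9/3.0) = 79 − 5.87 = 73.13 dB(A).
fan: 83 − 20·log₁₀(31.1/2.8) = 83 − 20.91 = 62.09 dB(A).
air handling unit: 78 − 20·log₁₀(16.6/1.3) = 78 − 22.12 = 55.88 dB(A).
pump: 84 − 20·log₁₀(8.2/1.6) = 84 − 14.19 = 69.81 dB(A).
Σ 10^(L/10) = 3.210e+07 → L_total = 10·log₁₀(3.210e+07) = 75.07 dB(A).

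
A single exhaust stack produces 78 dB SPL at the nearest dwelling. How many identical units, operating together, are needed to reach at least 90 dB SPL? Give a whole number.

16

Need L₁ + 10·log₁₀ N ≥ 90, i.e. log₁₀ N ≥ 1.20.
N ≥ 10^(12.0/10) = 15.849, so N = 16.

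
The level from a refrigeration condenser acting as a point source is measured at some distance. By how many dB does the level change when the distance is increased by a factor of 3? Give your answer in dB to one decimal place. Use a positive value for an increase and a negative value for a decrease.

-9.5 dB

Point-source spreading: ΔL = −20·log₁₀(r₂/r₁).
ΔL = −20·log₁₀(3) = -9.54 dB.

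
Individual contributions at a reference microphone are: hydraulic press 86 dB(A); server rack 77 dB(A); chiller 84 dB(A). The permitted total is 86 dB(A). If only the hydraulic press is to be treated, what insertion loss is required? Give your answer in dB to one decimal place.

6.1 dB

Everything except the hydraulic press sums to 10^(77/10) + 10^(84/10) = 3.013e+08 in linear terms, 84.79 dB(A).
The limit corresponds to 10^(86/10) = 3.981e+08; subtracting the fixed part leaves 9.680e+07 for the hydraulic press, i.e. 79.86 dB(A).
Required insertion loss = 86 − 79.86 = 6.14 dB.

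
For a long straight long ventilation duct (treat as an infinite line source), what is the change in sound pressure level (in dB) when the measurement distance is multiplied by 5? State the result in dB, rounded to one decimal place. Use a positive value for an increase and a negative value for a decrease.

-7.0 dB

A line source loses 3 dB per doubling of distance; generally ΔL = −10·log₁₀(r₂/r₁).
ΔL = −10·log₁₀(5) = -6.99 dB.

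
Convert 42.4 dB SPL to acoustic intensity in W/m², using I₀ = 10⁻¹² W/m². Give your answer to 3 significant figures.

1.74e-08 W/m²

L = 10·log₁₀(I/I₀) ⇒ I = I₀·10^(L/10) = 10⁻¹² × 10^4.24.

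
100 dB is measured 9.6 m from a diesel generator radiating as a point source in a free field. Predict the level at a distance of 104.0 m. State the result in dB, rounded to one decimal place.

For a point source, L₂ = L₁ − 20·log₁₀(r₂/r₁).
L₂ = 100 − 20·log₁₀(104.0/9.6) = 100 − 20.695 = 79.30 dB.

79.3 dB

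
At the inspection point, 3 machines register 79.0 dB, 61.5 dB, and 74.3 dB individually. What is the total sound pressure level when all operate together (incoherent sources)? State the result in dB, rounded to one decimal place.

For uncorrelated sources the intensities add, so convert each level to linear form, sum, and take 10·log₁₀ of the total.
Σ 10^(L/10) = 10^(79.0/10) + 10^(61.5/10) + 10^(74.3/10) = 1.078e+08.
L_total = 10·log₁₀(1.078e+08) = 80.32 dB.

80.3 dB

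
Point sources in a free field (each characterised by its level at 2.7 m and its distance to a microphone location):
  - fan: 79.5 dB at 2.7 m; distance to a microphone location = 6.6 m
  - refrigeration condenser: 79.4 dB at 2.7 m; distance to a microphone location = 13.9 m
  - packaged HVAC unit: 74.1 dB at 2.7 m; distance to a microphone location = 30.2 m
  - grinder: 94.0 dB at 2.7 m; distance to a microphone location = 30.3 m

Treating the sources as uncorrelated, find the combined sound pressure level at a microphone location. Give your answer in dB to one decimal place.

Propagate each source to the receiver with L = L_ref − 20·log₁₀(r/r_ref), then add intensities.
fan: 79.5 − 20·log₁₀(6.6/2.7) = 79.5 − 7.76 = 71.74 dB.
refrigeration condenser: 79.4 − 20·log₁₀(13.9/2.7) = 79.4 − 14.23 = 65.17 dB.
packaged HVAC unit: 74.1 − 20·log₁₀(30.2/2.7) = 74.1 − 20.97 = 53.13 dB.
grinder: 94.0 − 20·log₁₀(30.3/2.7) = 94.0 − 21.00 = 73.00 dB.
Σ 10^(L/10) = 3.835e+07 → L_total = 10·log₁₀(3.835e+07) = 75.84 dB.

75.8 dB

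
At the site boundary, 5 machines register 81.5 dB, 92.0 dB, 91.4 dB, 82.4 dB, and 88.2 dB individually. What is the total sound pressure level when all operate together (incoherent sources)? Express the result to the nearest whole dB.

96 dB

For uncorrelated sources the intensities add, so convert each level to linear form, sum, and take 10·log₁₀ of the total.
Σ 10^(L/10) = 10^(81.5/10) + 10^(92.0/10) + 10^(91.4/10) + 10^(82.4/10) + 10^(88.2/10) = 3.941e+09.
L_total = 10·log₁₀(3.941e+09) = 95.96 dB.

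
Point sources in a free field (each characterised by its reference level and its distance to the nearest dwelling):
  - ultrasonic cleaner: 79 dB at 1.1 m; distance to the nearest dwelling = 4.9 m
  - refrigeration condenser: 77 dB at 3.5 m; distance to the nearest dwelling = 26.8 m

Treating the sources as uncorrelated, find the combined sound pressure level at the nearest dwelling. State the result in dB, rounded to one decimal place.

66.9 dB

Propagate each source to the receiver with L = L_ref − 20·log₁₀(r/r_ref), then add intensities.
ultrasonic cleaner: 79 − 20·log₁₀(4.9/1.1) = 79 − 12.98 = 66.02 dB.
refrigeration condenser: 77 − 20·log₁₀(26.8/3.5) = 77 − 17.68 = 59.32 dB.
Σ 10^(L/10) = 4.858e+06 → L_total = 10·log₁₀(4.858e+06) = 66.86 dB.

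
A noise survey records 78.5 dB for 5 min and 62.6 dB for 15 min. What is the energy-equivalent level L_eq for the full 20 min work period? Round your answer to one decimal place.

72.8 dB

Weight each interval's intensity by its duration and average over T = 20 min:
Σ tᵢ·10^(Lᵢ/10) = 5·10^(78.5/10) + 15·10^(62.6/10) = 3.813e+08.
L_eq = 10·log₁₀(3.813e+08/20) = 72.80 dB.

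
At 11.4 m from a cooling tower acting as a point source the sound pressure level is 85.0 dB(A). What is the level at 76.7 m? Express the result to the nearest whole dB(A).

For a point source, L₂ = L₁ − 20·log₁₀(r₂/r₁).
L₂ = 85.0 − 20·log₁₀(76.7/11.4) = 85.0 − 16.558 = 68.44 dB(A).

68 dB(A)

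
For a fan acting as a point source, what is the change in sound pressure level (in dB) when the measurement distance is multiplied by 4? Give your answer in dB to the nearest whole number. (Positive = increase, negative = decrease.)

A point source loses 6 dB per doubling of distance; generally ΔL = −20·log₁₀(r₂/r₁).
ΔL = −20·log₁₀(4) = -12.04 dB.

-12 dB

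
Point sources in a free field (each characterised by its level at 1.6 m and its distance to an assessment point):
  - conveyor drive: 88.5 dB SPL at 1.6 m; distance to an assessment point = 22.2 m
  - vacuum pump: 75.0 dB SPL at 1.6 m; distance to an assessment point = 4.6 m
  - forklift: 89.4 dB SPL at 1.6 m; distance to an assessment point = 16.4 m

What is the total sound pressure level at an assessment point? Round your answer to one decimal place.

First find each source's level at the receiver (point-source: −20·log₁₀(r/r_ref)), then combine on an intensity basis.
conveyor drive: 88.5 − 20·log₁₀(22.2/1.6) = 88.5 − 22.84 = 65.66 dB SPL.
vacuum pump: 75.0 − 20·log₁₀(4.6/1.6) = 75.0 − 9.17 = 65.83 dB SPL.
forklift: 89.4 − 20·log₁₀(16.4/1.6) = 89.4 − 20.21 = 69.19 dB SPL.
Σ 10^(L/10) = 1.579e+07 → L_total = 10·log₁₀(1.579e+07) = 71.98 dB SPL.

72.0 dB SPL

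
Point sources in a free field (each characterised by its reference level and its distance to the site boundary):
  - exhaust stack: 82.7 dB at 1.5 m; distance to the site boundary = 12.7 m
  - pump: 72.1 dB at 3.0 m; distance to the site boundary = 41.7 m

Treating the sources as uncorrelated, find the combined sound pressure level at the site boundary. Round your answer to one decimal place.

First find each source's level at the receiver (point-source: −20·log₁₀(r/r_ref)), then combine on an intensity basis.
exhaust stack: 82.7 − 20·log₁₀(12.7/1.5) = 82.7 − 18.55 = 64.15 dB.
pump: 72.1 − 20·log₁₀(41.7/3.0) = 72.1 − 22.86 = 49.24 dB.
Σ 10^(L/10) = 2.682e+06 → L_total = 10·log₁₀(2.682e+06) = 64.28 dB.

64.3 dB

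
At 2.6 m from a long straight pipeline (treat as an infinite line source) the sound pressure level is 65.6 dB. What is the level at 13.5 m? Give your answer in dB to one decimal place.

58.4 dB

Line-source attenuation: ΔL = 10·log₁₀(r₂/r₁) = 10·log₁₀(13.5/2.6) = 7.154 dB.
L₂ = 65.6 − 10·log₁₀(13.5/2.6) = 65.6 − 7.154 = 58.45 dB.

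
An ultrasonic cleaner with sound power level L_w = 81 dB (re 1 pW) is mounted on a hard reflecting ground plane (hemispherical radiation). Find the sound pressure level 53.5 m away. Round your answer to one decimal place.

The power spreads over a hemisphere of area 2π·r², so L_p = L_w − 10·log₁₀(2π·r²).
2π·r² = 1.798e+04 m², 10·log₁₀ of that is 42.549 dB.
L_p = 81 − 42.549 = 38.45 dB.

38.5 dB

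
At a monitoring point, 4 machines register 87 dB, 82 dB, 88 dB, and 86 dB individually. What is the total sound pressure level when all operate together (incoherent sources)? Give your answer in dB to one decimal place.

92.3 dB

Incoherent sources combine by intensity addition: L_total = 10·log₁₀(Σ 10^(L_i/10)).
Σ 10^(L/10) = 10^(87/10) + 10^(82/10) + 10^(88/10) + 10^(86/10) = 1.689e+09.
L_total = 10·log₁₀(1.689e+09) = 92.28 dB.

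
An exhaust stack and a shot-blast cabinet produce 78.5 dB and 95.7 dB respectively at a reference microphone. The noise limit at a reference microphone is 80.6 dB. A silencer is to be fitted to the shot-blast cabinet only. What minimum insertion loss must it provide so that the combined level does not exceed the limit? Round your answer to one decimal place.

Everything except the shot-blast cabinet sums to 10^(78.5/10) = 7.079e+07 in linear terms, 78.50 dB.
The limit corresponds to 10^(80.6/10) = 1.148e+08; subtracting the fixed part leaves 4.402e+07 for the shot-blast cabinet, i.e. 76.44 dB.
Required insertion loss = 95.7 − 76.44 = 19.26 dB.

19.3 dB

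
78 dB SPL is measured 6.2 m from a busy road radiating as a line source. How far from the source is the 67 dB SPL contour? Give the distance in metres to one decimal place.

78.1 m

For a line source L₁ − L₂ = 10·log₁₀(r₂/r₁), so r₂ = r₁·10^((L₁−L₂)/10).
r₂ = 6.2·10^((78−67)/10) = 6.2·10^(11.0/10) = 78.05 m.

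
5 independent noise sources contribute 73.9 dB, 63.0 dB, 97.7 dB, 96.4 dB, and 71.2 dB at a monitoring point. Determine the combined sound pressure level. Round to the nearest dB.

For uncorrelated sources the intensities add, so convert each level to linear form, sum, and take 10·log₁₀ of the total.
Σ 10^(L/10) = 10^(73.9/10) + 10^(63.0/10) + 10^(97.7/10) + 10^(96.4/10) + 10^(71.2/10) = 1.029e+10.
L_total = 10·log₁₀(1.029e+10) = 100.13 dB.

100 dB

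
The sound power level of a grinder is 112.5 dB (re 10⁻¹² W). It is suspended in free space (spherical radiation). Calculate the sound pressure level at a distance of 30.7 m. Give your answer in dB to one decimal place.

71.8 dB

Free-field spherical radiation: L_p = L_w − 10·log₁₀(4π·r²), r = 30.7 m.
4π·r² = 1.184e+04 m², 10·log₁₀ of that is 40.735 dB.
L_p = 112.5 − 40.735 = 71.77 dB.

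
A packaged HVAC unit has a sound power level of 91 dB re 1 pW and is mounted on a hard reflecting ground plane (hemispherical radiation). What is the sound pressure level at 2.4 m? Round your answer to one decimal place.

The power spreads over a hemisphere of area 2π·r², so L_p = L_w − 10·log₁₀(2π·r²).
2π·r² = 36.19 m², 10·log₁₀ of that is 15.586 dB.
L_p = 91 − 15.586 = 75.41 dB.

75.4 dB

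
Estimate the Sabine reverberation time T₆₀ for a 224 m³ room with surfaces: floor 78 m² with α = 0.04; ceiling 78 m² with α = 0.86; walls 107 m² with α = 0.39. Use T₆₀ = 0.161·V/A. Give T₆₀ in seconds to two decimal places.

A = Σ Sᵢαᵢ = 78·0.04 + 78·0.86 + 107·0.39 = 111.93 m².
T₆₀ = 0.161·V/A = 0.161·224/111.93 = 0.322 s.

0.32 s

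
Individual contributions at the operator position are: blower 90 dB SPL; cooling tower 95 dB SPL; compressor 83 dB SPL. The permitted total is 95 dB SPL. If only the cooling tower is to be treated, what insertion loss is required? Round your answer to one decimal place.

2.1 dB

Everything except the cooling tower sums to 10^(90/10) + 10^(83/10) = 1.200e+09 in linear terms, 90.79 dB SPL.
The limit corresponds to 10^(95/10) = 3.162e+09; subtracting the fixed part leaves 1.963e+09 for the cooling tower, i.e. 92.93 dB SPL.
So the cooling tower must be reduced from 95 to 92.93 dB SPL: IL = 2.07 dB.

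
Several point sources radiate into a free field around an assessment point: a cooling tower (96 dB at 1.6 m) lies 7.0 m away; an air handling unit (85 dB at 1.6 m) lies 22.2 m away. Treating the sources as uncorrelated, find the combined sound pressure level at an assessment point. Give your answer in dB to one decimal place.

83.2 dB

Propagate each source to the receiver with L = L_ref − 20·log₁₀(r/r_ref), then add intensities.
cooling tower: 96 − 20·log₁₀(7.0/1.6) = 96 − 12.82 = 83.18 dB.
air handling unit: 85 − 20·log₁₀(22.2/1.6) = 85 − 22.84 = 62.16 dB.
Σ 10^(L/10) = 2.096e+08 → L_total = 10·log₁₀(2.096e+08) = 83.21 dB.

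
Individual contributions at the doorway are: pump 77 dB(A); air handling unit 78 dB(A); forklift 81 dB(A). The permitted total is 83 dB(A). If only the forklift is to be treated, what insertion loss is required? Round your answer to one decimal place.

1.6 dB

Fixed contribution from the other sources: Σ 10^(L/10) = 10^(77/10) + 10^(78/10) = 1.132e+08 (80.54 dB(A)).
The limit corresponds to 10^(83/10) = 1.995e+08; subtracting the fixed part leaves 8.631e+07 for the forklift, i.e. 79.36 dB(A).
Required insertion loss = 81 − 79.36 = 1.64 dB.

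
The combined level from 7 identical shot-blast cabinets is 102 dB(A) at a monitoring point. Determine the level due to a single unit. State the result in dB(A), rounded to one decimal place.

For N identical incoherent sources L_total = L₁ + 10·log₁₀ N, so L₁ = 102 − 10·log₁₀(7) = 102 − 8.451.

93.5 dB(A)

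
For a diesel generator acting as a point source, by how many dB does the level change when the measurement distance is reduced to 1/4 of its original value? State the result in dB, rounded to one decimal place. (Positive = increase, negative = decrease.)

+12.0 dB

Point-source spreading: ΔL = −20·log₁₀(r₂/r₁).
ΔL = −20·log₁₀(0.25) = +12.04 dB.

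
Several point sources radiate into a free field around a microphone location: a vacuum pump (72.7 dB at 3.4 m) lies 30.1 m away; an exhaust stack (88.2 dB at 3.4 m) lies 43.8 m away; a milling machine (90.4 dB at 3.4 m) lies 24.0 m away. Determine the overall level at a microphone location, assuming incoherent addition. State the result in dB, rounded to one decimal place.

74.2 dB

Propagate each source to the receiver with L = L_ref − 20·log₁₀(r/r_ref), then add intensities.
vacuum pump: 72.7 − 20·log₁₀(30.1/3.4) = 72.7 − 18.94 = 53.76 dB.
exhaust stack: 88.2 − 20·log₁₀(43.8/3.4) = 88.2 − 22.20 = 66.00 dB.
milling machine: 90.4 − 20·log₁₀(24.0/3.4) = 90.4 − 16.97 = 73.43 dB.
Σ 10^(L/10) = 2.622e+07 → L_total = 10·log₁₀(2.622e+07) = 74.19 dB.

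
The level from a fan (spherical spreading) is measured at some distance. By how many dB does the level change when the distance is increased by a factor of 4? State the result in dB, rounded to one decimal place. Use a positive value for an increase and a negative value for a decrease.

-12.0 dB

A point source loses 6 dB per doubling of distance; generally ΔL = −20·log₁₀(r₂/r₁).
ΔL = −20·log₁₀(4) = -12.04 dB.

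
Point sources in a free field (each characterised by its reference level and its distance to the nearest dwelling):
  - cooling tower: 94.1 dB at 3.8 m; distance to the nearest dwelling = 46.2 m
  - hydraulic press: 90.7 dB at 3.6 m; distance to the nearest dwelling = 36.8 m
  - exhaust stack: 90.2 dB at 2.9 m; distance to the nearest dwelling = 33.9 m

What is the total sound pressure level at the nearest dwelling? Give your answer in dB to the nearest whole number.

76 dB

Apply inverse-square spreading to bring every level to the receiver, then sum 10^(L/10).
cooling tower: 94.1 − 20·log₁₀(46.2/3.8) = 94.1 − 21.70 = 72.40 dB.
hydraulic press: 90.7 − 20·log₁₀(36.8/3.6) = 90.7 − 20.19 = 70.51 dB.
exhaust stack: 90.2 − 20·log₁₀(33.9/2.9) = 90.2 − 21.36 = 68.84 dB.
Σ 10^(L/10) = 3.630e+07 → L_total = 10·log₁₀(3.630e+07) = 75.60 dB.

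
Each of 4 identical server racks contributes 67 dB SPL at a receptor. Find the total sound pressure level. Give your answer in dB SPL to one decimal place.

L_total = L₁ + 10·log₁₀ N for N identical incoherent sources.
L_total = 67 + 10·log₁₀(4) = 67 + 6.021 = 73.02 dB SPL.

73.0 dB SPL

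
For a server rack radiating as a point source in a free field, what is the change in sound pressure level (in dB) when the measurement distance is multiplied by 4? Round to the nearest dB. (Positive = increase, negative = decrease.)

A point source loses 6 dB per doubling of distance; generally ΔL = −20·log₁₀(r₂/r₁).
ΔL = −20·log₁₀(4) = -12.04 dB.

-12 dB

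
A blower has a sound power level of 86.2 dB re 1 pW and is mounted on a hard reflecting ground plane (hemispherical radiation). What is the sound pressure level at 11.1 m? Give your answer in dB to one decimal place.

L_p = L_w − 10·log₁₀(2π·r²) with r = 11.1 m.
2π·r² = 774.2 m², 10·log₁₀ of that is 28.888 dB.
L_p = 86.2 − 28.888 = 57.31 dB.

57.3 dB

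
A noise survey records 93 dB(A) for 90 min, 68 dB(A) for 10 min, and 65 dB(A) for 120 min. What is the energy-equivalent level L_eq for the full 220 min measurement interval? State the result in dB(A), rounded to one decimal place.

89.1 dB(A)

The energy average is taken in the linear domain: L_eq = 10·log₁₀[(Σ tᵢ·10^(Lᵢ/10))/T], T = 220 min.
Σ tᵢ·10^(Lᵢ/10) = 90·10^(93/10) + 10·10^(68/10) + 120·10^(65/10) = 1.800e+11.
L_eq = 10·log₁₀(1.800e+11/220) = 89.13 dB(A).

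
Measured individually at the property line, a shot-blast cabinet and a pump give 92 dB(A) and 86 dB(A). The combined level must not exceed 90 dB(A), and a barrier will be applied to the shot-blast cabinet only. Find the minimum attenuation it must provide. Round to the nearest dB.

4 dB

The untreated sources together contribute 10^(86/10) = 3.981e+08, i.e. 86.00 dB(A).
To meet 90 dB(A) overall, the treated shot-blast cabinet may contribute at most 10^(90/10) − 3.981e+08 = 6.019e+08, i.e. 87.80 dB(A).
Required insertion loss = 92 − 87.80 = 4.20 dB.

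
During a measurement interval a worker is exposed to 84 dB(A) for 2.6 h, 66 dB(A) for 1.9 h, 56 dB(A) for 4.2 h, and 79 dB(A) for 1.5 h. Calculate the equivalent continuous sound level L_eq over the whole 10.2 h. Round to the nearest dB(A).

The energy average is taken in the linear domain: L_eq = 10·log₁₀[(Σ tᵢ·10^(Lᵢ/10))/T], T = 10.2 h.
Σ tᵢ·10^(Lᵢ/10) = 2.6·10^(84/10) + 1.9·10^(66/10) + 4.2·10^(56/10) + 1.5·10^(79/10) = 7.815e+08.
L_eq = 10·log₁₀(7.815e+08/10.2) = 78.84 dB(A).

79 dB(A)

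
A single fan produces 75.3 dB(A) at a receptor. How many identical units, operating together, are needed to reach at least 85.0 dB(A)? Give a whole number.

The shortfall is 85.0 − 75.3 = 9.7 dB, and N units add 10·log₁₀ N, so need 10·log₁₀ N ≥ 9.7.
N ≥ 10^(9.7/10) = 9.333, so N = 10.

10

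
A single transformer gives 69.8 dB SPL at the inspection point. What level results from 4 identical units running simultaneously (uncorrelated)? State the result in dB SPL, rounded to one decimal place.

75.8 dB SPL

L_total = L₁ + 10·log₁₀ N for N identical incoherent sources.
L_total = 69.8 + 10·log₁₀(4) = 69.8 + 6.021 = 75.82 dB SPL.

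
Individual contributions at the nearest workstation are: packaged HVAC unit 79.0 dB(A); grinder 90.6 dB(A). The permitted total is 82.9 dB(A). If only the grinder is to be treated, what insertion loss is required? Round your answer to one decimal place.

Everything except the grinder sums to 10^(79.0/10) = 7.943e+07 in linear terms, 79.00 dB(A).
The limit corresponds to 10^(82.9/10) = 1.950e+08; subtracting the fixed part leaves 1.156e+08 for the grinder, i.e. 80.63 dB(A).
So the grinder must be reduced from 90.6 to 80.63 dB(A): IL = 9.97 dB.

10.0 dB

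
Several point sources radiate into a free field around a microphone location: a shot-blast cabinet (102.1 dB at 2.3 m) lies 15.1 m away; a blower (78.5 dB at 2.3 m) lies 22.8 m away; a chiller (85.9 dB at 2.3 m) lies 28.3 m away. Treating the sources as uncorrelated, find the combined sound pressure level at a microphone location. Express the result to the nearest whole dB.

Propagate each source to the receiver with L = L_ref − 20·log₁₀(r/r_ref), then add intensities.
shot-blast cabinet: 102.1 − 20·log₁₀(15.1/2.3) = 102.1 − 16.34 = 85.76 dB.
blower: 78.5 − 20·log₁₀(22.8/2.3) = 78.5 − 19.92 = 58.58 dB.
chiller: 85.9 − 20·log₁₀(28.3/2.3) = 85.9 − 21.80 = 64.10 dB.
Σ 10^(L/10) = 3.796e+08 → L_total = 10·log₁₀(3.796e+08) = 85.79 dB.

86 dB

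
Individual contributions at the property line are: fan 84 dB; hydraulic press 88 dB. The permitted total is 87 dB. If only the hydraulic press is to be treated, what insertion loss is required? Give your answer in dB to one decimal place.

4.0 dB

Everything except the hydraulic press sums to 10^(84/10) = 2.512e+08 in linear terms, 84.00 dB.
The limit corresponds to 10^(87/10) = 5.012e+08; subtracting the fixed part leaves 2.500e+08 for the hydraulic press, i.e. 83.98 dB.
Required insertion loss = 88 − 83.98 = 4.02 dB.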